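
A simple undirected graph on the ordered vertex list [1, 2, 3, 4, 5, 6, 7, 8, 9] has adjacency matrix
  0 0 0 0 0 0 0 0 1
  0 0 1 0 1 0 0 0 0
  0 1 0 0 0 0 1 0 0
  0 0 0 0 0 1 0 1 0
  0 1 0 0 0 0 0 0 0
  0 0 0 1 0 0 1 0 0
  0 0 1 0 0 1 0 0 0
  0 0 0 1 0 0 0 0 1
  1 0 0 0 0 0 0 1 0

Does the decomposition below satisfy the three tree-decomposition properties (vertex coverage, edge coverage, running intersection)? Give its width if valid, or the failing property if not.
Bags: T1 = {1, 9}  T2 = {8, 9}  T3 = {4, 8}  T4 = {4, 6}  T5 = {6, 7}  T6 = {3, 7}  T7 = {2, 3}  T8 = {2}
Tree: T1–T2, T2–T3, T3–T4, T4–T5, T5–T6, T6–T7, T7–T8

No — vertex 5 appears in no bag.

A tree decomposition must satisfy three properties: every vertex lies in some bag; for every edge, both endpoints lie together in some bag; and for every vertex, the bags containing it form a connected subtree. Here vertex 5 appears in no bag, so the decomposition is invalid.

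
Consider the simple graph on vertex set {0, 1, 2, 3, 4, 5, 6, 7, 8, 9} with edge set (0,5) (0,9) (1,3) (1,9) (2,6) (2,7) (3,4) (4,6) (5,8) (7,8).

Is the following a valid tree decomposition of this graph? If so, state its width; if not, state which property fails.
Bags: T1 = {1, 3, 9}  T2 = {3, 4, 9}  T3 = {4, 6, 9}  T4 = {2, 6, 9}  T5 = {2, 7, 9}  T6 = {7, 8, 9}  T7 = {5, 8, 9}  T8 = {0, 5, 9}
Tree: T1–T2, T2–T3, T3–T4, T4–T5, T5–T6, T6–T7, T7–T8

Yes; width 2.

Checking the three conditions: (i) the bags cover all of {0, 1, 2, 3, 4, 5, 6, 7, 8, 9}; (ii) for each edge, some bag contains both endpoints; (iii) the bags containing any fixed vertex form a subtree. All hold, so the decomposition is valid with width 3 − 1 = 2.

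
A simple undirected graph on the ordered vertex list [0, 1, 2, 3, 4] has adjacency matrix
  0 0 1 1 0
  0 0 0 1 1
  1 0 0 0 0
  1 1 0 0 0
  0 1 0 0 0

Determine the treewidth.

1

A width-1 tree decomposition is:
Bags: B1 = {1, 4}  B2 = {1, 3}  B3 = {0, 3}  B4 = {0, 2}
Tree: B1–B2, B2–B3, B3–B4
The largest bag has 2 vertices, giving width 1; this decomposition certifies tw(G) ≤ 1. G has an edge, so its treewidth is at least 1. Therefore the treewidth is 1.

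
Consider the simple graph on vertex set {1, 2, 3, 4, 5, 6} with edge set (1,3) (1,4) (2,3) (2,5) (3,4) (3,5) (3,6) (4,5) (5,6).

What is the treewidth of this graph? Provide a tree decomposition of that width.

Each bag holds 3 vertices, so the decomposition has width 2, which upper-bounds the treewidth. On the other hand G contains the 3-clique {1, 3, 4}. A clique must lie in a single bag of any decomposition, so no decomposition can have width below 2. Hence tw(G) = 2 exactly.

Treewidth 2.
One optimal decomposition is:
Bags: B1 = {3, 4, 5}  B2 = {3, 5, 6}  B3 = {1, 3, 4}  B4 = {2, 3, 5}
Tree: B1–B2, B1–B3, B2–B4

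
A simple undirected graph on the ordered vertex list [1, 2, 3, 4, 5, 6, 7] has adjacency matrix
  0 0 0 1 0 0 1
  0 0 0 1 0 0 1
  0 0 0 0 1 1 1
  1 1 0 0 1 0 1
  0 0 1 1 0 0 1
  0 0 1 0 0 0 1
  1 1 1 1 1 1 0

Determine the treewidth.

2

A width-2 tree decomposition is:
Bags: B1 = {1, 4, 7}  B2 = {4, 5, 7}  B3 = {2, 4, 7}  B4 = {3, 5, 7}  B5 = {3, 6, 7}
Tree: B1–B2, B1–B3, B2–B4, B4–B5
Every bag has size at most 3, so the width is 3 − 1 = 2 and tw(G) ≤ 2. For the lower bound, the 3 vertices {3, 5, 7} are pairwise adjacent, and any tree decomposition puts a clique entirely inside one bag — forcing width ≥ 2. Combining the bounds, tw(G) = 2.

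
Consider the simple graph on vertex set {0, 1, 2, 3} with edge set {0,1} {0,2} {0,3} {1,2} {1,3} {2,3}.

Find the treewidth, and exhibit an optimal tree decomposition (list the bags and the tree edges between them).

Treewidth 3.
One such decomposition:
Bags: B1 = {0, 1, 2, 3}
Tree: (single bag)

With just one bag of size 4, the width is 4 − 1 = 3, so tw(G) ≤ 3. Conversely, {0, 1, 2, 3} is a clique of size 4, and the vertices of any clique must share a bag in every tree decomposition; so some bag has ≥ 4 vertices and tw(G) ≥ 3. Combining the bounds, tw(G) = 3.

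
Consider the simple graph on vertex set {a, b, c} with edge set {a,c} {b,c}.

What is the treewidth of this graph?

1

A width-1 tree decomposition is:
Bags: B1 = {a, c}  B2 = {b, c}
Tree: B1–B2
The largest bag has 2 vertices, giving width 1; this decomposition certifies tw(G) ≤ 1. G has an edge, so its treewidth is at least 1. The upper and lower bounds meet at 1, so that is the treewidth.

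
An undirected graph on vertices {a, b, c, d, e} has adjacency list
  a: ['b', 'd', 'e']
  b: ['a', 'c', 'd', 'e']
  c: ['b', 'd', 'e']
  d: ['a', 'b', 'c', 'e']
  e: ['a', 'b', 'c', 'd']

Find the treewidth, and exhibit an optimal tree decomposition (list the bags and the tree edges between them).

The largest bag has 4 vertices, giving width 3; this decomposition certifies tw(G) ≤ 3. For the lower bound, the 4 vertices {b, c, d, e} are pairwise adjacent, and any tree decomposition puts a clique entirely inside one bag — forcing width ≥ 3. The upper and lower bounds meet at 3, so that is the treewidth.

Treewidth 3.
One such decomposition:
Bags: B1 = {b, c, d, e}  B2 = {a, b, d, e}
Tree: B1–B2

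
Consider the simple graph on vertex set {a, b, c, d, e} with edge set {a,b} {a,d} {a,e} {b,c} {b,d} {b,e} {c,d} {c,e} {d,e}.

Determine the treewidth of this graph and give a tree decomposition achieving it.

Every bag has size at most 4, so the width is 4 − 1 = 3 and tw(G) ≤ 3. For the lower bound, the 4 vertices {b, c, d, e} are pairwise adjacent, and any tree decomposition puts a clique entirely inside one bag — forcing width ≥ 3. Combining the bounds, tw(G) = 3.

Treewidth 3.
One optimal decomposition is:
Bags: B1 = {b, c, d, e}  B2 = {a, b, d, e}
Tree: B1–B2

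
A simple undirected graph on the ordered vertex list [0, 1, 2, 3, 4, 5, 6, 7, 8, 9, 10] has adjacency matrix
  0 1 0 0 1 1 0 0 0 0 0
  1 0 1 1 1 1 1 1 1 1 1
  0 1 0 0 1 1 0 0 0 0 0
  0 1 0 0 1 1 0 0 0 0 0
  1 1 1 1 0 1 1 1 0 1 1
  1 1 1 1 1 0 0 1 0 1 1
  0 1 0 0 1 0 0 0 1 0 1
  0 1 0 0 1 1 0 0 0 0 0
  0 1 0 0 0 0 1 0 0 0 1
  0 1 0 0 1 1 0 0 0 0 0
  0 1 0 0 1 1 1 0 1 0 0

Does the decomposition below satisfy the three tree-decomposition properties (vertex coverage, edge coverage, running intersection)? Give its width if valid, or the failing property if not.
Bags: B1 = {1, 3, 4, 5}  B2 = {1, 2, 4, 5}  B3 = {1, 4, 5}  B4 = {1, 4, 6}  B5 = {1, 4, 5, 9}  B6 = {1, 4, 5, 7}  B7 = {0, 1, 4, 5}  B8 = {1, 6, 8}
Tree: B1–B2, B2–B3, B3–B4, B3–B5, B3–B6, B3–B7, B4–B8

No — vertex 10 appears in no bag.

A tree decomposition must satisfy three properties: every vertex lies in some bag; for every edge, both endpoints lie together in some bag; and for every vertex, the bags containing it form a connected subtree. Here vertex 10 appears in no bag, so the decomposition is invalid.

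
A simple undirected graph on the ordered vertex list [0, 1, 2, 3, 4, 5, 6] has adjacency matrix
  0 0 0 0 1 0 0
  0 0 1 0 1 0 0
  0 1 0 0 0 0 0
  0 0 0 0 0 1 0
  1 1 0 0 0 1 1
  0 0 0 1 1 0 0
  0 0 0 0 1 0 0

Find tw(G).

1

A width-1 tree decomposition is:
Bags: B1 = {4, 6}  B2 = {1, 4}  B3 = {4, 5}  B4 = {1, 2}  B5 = {0, 4}  B6 = {3, 5}
Tree: B1–B2, B1–B3, B2–B4, B3–B5, B3–B6
Every bag has size at most 2, so the width is 2 − 1 = 1 and tw(G) ≤ 1. Any graph with an edge has treewidth ≥ 1, and G has the edge 6–4. The upper and lower bounds meet at 1, so that is the treewidth.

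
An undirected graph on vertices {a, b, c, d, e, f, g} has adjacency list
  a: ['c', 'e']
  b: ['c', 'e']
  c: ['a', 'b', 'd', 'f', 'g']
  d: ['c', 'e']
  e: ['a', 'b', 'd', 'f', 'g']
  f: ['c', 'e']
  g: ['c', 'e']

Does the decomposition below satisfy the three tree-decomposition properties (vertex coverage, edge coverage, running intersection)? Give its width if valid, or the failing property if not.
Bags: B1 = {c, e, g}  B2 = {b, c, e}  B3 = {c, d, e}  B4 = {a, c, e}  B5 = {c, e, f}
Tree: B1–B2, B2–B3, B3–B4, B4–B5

Checking the three conditions: (i) the bags cover all of {a, b, c, d, e, f, g}; (ii) for each edge, some bag contains both endpoints; (iii) the bags containing any fixed vertex form a subtree. All hold, so the decomposition is valid with width 3 − 1 = 2.

Yes; width 2.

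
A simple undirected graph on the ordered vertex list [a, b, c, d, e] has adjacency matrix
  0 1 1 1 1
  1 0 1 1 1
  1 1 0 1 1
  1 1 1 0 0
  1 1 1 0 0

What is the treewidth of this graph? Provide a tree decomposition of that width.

Every bag has size at most 4, so the width is 4 − 1 = 3 and tw(G) ≤ 3. For the lower bound, the 4 vertices {a, b, c, d} are pairwise adjacent, and any tree decomposition puts a clique entirely inside one bag — forcing width ≥ 3. Therefore the treewidth is 3.

Treewidth 3.
One optimal decomposition is:
Bags: B1 = {a, b, c, e}  B2 = {a, b, c, d}
Tree: B1–B2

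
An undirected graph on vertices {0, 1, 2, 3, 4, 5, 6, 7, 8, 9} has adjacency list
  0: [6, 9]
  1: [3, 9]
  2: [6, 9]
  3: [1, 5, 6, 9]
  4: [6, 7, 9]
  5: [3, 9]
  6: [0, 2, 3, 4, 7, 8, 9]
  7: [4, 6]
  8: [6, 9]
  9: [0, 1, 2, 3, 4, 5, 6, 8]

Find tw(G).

A width-2 tree decomposition is:
Bags: B1 = {3, 6, 9}  B2 = {4, 6, 9}  B3 = {6, 8, 9}  B4 = {1, 3, 9}  B5 = {3, 5, 9}  B6 = {0, 6, 9}  B7 = {4, 6, 7}  B8 = {2, 6, 9}
Tree: B1–B2, B1–B3, B1–B4, B4–B5, B1–B6, B2–B7, B3–B8
Every bag has size at most 3, so the width is 3 − 1 = 2 and tw(G) ≤ 2. Conversely, {1, 3, 9} is a clique of size 3, and the vertices of any clique must share a bag in every tree decomposition; so some bag has ≥ 3 vertices and tw(G) ≥ 2. Hence tw(G) = 2 exactly.

2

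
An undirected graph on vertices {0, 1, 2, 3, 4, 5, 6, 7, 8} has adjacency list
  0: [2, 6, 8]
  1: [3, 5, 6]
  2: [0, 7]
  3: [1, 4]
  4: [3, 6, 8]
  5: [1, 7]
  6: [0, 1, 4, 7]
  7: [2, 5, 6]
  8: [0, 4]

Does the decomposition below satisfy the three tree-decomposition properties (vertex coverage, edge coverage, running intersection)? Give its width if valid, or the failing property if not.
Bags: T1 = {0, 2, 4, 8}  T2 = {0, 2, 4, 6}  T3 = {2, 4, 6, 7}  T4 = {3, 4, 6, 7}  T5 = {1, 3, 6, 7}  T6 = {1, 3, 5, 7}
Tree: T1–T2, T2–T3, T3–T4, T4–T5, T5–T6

Checking the three conditions: (i) the bags cover all of {0, 1, 2, 3, 4, 5, 6, 7, 8}; (ii) for each edge, some bag contains both endpoints; (iii) the bags containing any fixed vertex form a subtree. All hold, so the decomposition is valid with width 4 − 1 = 3.

Yes; width 3.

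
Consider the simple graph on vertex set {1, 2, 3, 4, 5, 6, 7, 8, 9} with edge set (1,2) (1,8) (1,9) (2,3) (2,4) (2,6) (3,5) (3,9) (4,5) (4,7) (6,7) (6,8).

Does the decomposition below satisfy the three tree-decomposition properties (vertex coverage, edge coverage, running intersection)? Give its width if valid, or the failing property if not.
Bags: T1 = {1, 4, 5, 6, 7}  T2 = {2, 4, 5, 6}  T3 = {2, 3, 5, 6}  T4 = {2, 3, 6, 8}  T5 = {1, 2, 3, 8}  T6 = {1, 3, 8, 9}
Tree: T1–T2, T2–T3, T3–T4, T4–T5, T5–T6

No — bags containing vertex 1 are not connected in the tree.

A tree decomposition must satisfy three properties: every vertex lies in some bag; for every edge, both endpoints lie together in some bag; and for every vertex, the bags containing it form a connected subtree. Here bags containing vertex 1 are not connected in the tree, so the decomposition is invalid.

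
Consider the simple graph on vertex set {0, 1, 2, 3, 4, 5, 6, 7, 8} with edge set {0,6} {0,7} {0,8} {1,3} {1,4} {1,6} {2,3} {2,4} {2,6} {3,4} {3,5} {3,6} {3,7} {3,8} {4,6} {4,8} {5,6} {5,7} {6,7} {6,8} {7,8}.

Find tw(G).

3

A width-3 tree decomposition is:
Bags: B1 = {3, 4, 6, 8}  B2 = {3, 6, 7, 8}  B3 = {0, 6, 7, 8}  B4 = {3, 5, 6, 7}  B5 = {1, 3, 4, 6}  B6 = {2, 3, 4, 6}
Tree: B1–B2, B2–B3, B2–B4, B1–B5, B5–B6
Each bag holds 4 vertices, so the decomposition has width 3, which upper-bounds the treewidth. For the lower bound, the 4 vertices {0, 6, 7, 8} are pairwise adjacent, and any tree decomposition puts a clique entirely inside one bag — forcing width ≥ 3. Hence tw(G) = 3 exactly.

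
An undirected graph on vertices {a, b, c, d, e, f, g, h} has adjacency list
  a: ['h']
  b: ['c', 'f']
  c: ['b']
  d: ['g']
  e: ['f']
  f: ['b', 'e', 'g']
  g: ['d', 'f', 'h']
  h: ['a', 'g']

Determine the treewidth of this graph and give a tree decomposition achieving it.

Each bag holds 2 vertices, so the decomposition has width 1, which upper-bounds the treewidth. Since G has at least one edge (e.g. f–b), it is not an edgeless graph, so tw(G) ≥ 1. The upper and lower bounds meet at 1, so that is the treewidth.

Treewidth 1.
One optimal decomposition is:
Bags: B1 = {b, f}  B2 = {f, g}  B3 = {g, h}  B4 = {b, c}  B5 = {d, g}  B6 = {a, h}  B7 = {e, f}
Tree: B1–B2, B2–B3, B1–B4, B3–B5, B3–B6, B1–B7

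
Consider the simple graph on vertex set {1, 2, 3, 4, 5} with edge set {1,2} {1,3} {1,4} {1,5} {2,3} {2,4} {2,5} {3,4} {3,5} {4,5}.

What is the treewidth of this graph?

4

A width-4 tree decomposition is:
Bags: B1 = {1, 2, 3, 4, 5}
Tree: (single bag)
With just one bag of size 5, the width is 5 − 1 = 4, so tw(G) ≤ 4. For the lower bound, the 5 vertices {1, 2, 3, 4, 5} are pairwise adjacent, and any tree decomposition puts a clique entirely inside one bag — forcing width ≥ 4. Therefore the treewidth is 4.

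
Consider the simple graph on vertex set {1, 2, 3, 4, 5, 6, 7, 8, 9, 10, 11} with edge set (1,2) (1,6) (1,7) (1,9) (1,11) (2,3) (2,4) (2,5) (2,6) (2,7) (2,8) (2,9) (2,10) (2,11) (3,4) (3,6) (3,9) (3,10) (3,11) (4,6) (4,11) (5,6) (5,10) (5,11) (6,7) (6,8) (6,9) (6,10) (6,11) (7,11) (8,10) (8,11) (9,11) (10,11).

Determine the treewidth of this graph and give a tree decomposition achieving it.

The largest bag has 5 vertices, giving width 4; this decomposition certifies tw(G) ≤ 4. On the other hand G contains the 5-clique {1, 2, 6, 9, 11}. A clique must lie in a single bag of any decomposition, so no decomposition can have width below 4. Combining the bounds, tw(G) = 4.

Treewidth 4.
One optimal decomposition is:
Bags: B1 = {2, 3, 4, 6, 11}  B2 = {2, 3, 6, 10, 11}  B3 = {2, 3, 6, 9, 11}  B4 = {1, 2, 6, 9, 11}  B5 = {1, 2, 6, 7, 11}  B6 = {2, 6, 8, 10, 11}  B7 = {2, 5, 6, 10, 11}
Tree: B1–B2, B1–B3, B3–B4, B4–B5, B2–B6, B2–B7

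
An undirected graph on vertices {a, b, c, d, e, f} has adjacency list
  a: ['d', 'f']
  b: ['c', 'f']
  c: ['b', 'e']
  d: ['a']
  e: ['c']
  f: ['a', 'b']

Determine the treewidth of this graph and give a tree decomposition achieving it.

Treewidth 1.
One optimal decomposition is:
Bags: B1 = {c, e}  B2 = {b, c}  B3 = {b, f}  B4 = {a, f}  B5 = {a, d}
Tree: B1–B2, B2–B3, B3–B4, B4–B5

The largest bag has 2 vertices, giving width 1; this decomposition certifies tw(G) ≤ 1. Any graph with an edge has treewidth ≥ 1, and G has the edge e–c. Hence tw(G) = 1 exactly.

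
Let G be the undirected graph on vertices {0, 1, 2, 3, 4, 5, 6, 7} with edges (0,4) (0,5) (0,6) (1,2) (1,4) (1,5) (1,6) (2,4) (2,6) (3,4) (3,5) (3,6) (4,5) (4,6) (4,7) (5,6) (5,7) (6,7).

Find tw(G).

3

A width-3 tree decomposition is:
Bags: B1 = {1, 4, 5, 6}  B2 = {3, 4, 5, 6}  B3 = {4, 5, 6, 7}  B4 = {0, 4, 5, 6}  B5 = {1, 2, 4, 6}
Tree: B1–B2, B1–B3, B1–B4, B1–B5
Every bag has size at most 4, so the width is 4 − 1 = 3 and tw(G) ≤ 3. Conversely, {1, 2, 4, 6} is a clique of size 4, and the vertices of any clique must share a bag in every tree decomposition; so some bag has ≥ 4 vertices and tw(G) ≥ 3. Combining the bounds, tw(G) = 3.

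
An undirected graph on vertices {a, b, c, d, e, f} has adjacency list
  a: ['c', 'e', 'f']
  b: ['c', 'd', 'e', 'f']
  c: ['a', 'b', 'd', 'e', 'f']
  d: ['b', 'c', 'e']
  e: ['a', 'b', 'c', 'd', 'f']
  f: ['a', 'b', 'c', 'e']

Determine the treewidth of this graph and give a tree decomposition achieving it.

Treewidth 3.
Bags: B1 = {a, c, e, f}  B2 = {b, c, e, f}  B3 = {b, c, d, e}
Tree: B1–B2, B2–B3

Every bag has size at most 4, so the width is 4 − 1 = 3 and tw(G) ≤ 3. Conversely, {b, c, d, e} is a clique of size 4, and the vertices of any clique must share a bag in every tree decomposition; so some bag has ≥ 4 vertices and tw(G) ≥ 3. Combining the bounds, tw(G) = 3.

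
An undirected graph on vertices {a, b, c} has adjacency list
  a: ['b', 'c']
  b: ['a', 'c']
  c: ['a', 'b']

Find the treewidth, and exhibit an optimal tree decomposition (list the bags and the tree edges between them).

Treewidth 2.
Bags: B1 = {a, b, c}
Tree: (single bag)

A single bag containing all 3 vertices is trivially a valid decomposition of width 2. For the lower bound, the 3 vertices {a, b, c} are pairwise adjacent, and any tree decomposition puts a clique entirely inside one bag — forcing width ≥ 2. Hence tw(G) = 2 exactly.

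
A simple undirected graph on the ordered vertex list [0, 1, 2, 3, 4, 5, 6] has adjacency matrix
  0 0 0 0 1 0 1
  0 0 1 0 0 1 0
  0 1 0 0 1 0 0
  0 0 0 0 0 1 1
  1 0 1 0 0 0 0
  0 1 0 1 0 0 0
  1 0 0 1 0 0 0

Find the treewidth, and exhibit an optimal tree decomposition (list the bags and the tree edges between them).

The largest bag has 3 vertices, giving width 2; this decomposition certifies tw(G) ≤ 2. The edges 2–1–5–3–6–0–4–2 form a cycle, so G is not a tree and its treewidth is at least 2. The upper and lower bounds meet at 2, so that is the treewidth.

Treewidth 2.
One such decomposition:
Bags: B1 = {1, 2, 5}  B2 = {2, 3, 5}  B3 = {2, 3, 6}  B4 = {0, 2, 6}  B5 = {0, 2, 4}
Tree: B1–B2, B2–B3, B3–B4, B4–B5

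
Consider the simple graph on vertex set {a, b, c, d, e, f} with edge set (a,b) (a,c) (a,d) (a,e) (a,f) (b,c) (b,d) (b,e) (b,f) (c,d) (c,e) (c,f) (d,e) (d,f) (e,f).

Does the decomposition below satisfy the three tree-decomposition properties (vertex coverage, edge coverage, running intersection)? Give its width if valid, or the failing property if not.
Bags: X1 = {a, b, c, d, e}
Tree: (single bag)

A tree decomposition must satisfy three properties: every vertex lies in some bag; for every edge, both endpoints lie together in some bag; and for every vertex, the bags containing it form a connected subtree. Here vertex f appears in no bag, so the decomposition is invalid.

No — vertex f appears in no bag.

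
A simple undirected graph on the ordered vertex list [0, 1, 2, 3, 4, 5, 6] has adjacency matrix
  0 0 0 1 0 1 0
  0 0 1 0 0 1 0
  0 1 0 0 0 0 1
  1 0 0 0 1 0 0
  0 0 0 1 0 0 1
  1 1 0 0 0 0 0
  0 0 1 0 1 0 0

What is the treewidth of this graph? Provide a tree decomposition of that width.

Treewidth 2.
One optimal decomposition is:
Bags: B1 = {0, 3, 5}  B2 = {1, 3, 5}  B3 = {1, 2, 3}  B4 = {2, 3, 6}  B5 = {3, 4, 6}
Tree: B1–B2, B2–B3, B3–B4, B4–B5

Each bag holds 3 vertices, so the decomposition has width 2, which upper-bounds the treewidth. The edges 3–0–5–1–2–6–4–3 form a cycle, so G is not a tree and its treewidth is at least 2. Hence tw(G) = 2 exactly.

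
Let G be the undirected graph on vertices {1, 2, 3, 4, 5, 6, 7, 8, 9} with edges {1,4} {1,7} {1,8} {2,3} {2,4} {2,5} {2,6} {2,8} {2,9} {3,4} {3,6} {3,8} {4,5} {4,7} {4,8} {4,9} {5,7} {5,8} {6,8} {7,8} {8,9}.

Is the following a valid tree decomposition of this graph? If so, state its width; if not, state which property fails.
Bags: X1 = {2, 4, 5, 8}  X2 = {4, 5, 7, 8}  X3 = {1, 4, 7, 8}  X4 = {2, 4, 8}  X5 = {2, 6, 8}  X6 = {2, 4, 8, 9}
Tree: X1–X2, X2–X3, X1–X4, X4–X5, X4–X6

No — vertex 3 appears in no bag.

A tree decomposition must satisfy three properties: every vertex lies in some bag; for every edge, both endpoints lie together in some bag; and for every vertex, the bags containing it form a connected subtree. Here vertex 3 appears in no bag, so the decomposition is invalid.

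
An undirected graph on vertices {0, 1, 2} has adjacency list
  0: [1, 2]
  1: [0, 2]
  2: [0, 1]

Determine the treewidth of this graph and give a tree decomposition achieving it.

With just one bag of size 3, the width is 3 − 1 = 2, so tw(G) ≤ 2. On the other hand G contains the 3-clique {0, 1, 2}. A clique must lie in a single bag of any decomposition, so no decomposition can have width below 2. Hence tw(G) = 2 exactly.

Treewidth 2.
One optimal decomposition is:
Bags: B1 = {0, 1, 2}
Tree: (single bag)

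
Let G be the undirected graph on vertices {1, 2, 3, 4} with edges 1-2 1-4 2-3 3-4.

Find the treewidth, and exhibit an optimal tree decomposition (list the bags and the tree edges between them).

Treewidth 2.
Bags: B1 = {1, 2, 3}  B2 = {1, 3, 4}
Tree: B1–B2

Every bag has size at most 3, so the width is 3 − 1 = 2 and tw(G) ≤ 2. Since 1–2–3–4–1 is a cycle in G, G is not acyclic. Forests are exactly the graphs of treewidth ≤ 1, so tw(G) ≥ 2. Combining the bounds, tw(G) = 2.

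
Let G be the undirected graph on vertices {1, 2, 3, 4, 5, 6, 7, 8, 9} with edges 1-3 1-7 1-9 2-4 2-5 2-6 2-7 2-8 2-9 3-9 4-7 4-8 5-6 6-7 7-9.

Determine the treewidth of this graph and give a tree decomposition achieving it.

Each bag holds 3 vertices, so the decomposition has width 2, which upper-bounds the treewidth. On the other hand G contains the 3-clique {1, 3, 9}. A clique must lie in a single bag of any decomposition, so no decomposition can have width below 2. Hence tw(G) = 2 exactly.

Treewidth 2.
One optimal decomposition is:
Bags: B1 = {2, 7, 9}  B2 = {2, 4, 7}  B3 = {1, 7, 9}  B4 = {2, 4, 8}  B5 = {1, 3, 9}  B6 = {2, 6, 7}  B7 = {2, 5, 6}
Tree: B1–B2, B1–B3, B2–B4, B3–B5, B2–B6, B6–B7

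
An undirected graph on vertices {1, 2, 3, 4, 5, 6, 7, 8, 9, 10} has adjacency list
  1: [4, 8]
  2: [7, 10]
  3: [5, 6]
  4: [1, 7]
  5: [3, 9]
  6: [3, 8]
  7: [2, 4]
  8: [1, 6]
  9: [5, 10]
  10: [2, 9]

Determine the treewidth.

A width-2 tree decomposition is:
Bags: B1 = {1, 6, 8}  B2 = {1, 3, 6}  B3 = {1, 3, 5}  B4 = {1, 5, 9}  B5 = {1, 9, 10}  B6 = {1, 2, 10}  B7 = {1, 2, 7}  B8 = {1, 4, 7}
Tree: B1–B2, B2–B3, B3–B4, B4–B5, B5–B6, B6–B7, B7–B8
Each bag holds 3 vertices, so the decomposition has width 2, which upper-bounds the treewidth. Since 1–8–6–3–5–9–10–2–7–4–1 is a cycle in G, G is not acyclic. Forests are exactly the graphs of treewidth ≤ 1, so tw(G) ≥ 2. Combining the bounds, tw(G) = 2.

2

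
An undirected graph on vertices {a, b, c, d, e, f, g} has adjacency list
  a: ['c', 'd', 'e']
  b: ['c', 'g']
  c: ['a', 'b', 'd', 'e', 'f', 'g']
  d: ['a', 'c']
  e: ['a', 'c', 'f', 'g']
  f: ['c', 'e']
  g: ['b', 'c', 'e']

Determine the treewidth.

2

A width-2 tree decomposition is:
Bags: B1 = {a, c, d}  B2 = {a, c, e}  B3 = {c, e, g}  B4 = {c, e, f}  B5 = {b, c, g}
Tree: B1–B2, B2–B3, B3–B4, B3–B5
The largest bag has 3 vertices, giving width 2; this decomposition certifies tw(G) ≤ 2. For the lower bound, the 3 vertices {a, c, d} are pairwise adjacent, and any tree decomposition puts a clique entirely inside one bag — forcing width ≥ 2. The upper and lower bounds meet at 2, so that is the treewidth.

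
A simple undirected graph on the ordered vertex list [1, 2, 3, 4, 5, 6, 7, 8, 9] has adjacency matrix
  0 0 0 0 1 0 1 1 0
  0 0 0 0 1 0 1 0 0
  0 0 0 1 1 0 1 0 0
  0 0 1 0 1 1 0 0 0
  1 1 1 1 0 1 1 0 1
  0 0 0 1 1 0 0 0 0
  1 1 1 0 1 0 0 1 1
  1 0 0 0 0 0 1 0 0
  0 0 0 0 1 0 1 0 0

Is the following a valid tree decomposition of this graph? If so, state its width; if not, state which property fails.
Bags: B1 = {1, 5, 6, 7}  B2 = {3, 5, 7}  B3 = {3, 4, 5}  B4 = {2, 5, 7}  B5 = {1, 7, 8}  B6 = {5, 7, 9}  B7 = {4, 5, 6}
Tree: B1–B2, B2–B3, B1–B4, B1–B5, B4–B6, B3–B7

No — bags containing vertex 6 are not connected in the tree.

A tree decomposition must satisfy three properties: every vertex lies in some bag; for every edge, both endpoints lie together in some bag; and for every vertex, the bags containing it form a connected subtree. Here bags containing vertex 6 are not connected in the tree, so the decomposition is invalid.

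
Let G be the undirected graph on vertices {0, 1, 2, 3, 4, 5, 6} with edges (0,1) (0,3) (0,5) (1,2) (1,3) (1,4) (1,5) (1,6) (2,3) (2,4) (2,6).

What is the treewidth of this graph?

2

A width-2 tree decomposition is:
Bags: B1 = {1, 2, 6}  B2 = {1, 2, 4}  B3 = {1, 2, 3}  B4 = {0, 1, 3}  B5 = {0, 1, 5}
Tree: B1–B2, B2–B3, B3–B4, B4–B5
The largest bag has 3 vertices, giving width 2; this decomposition certifies tw(G) ≤ 2. Conversely, {0, 1, 3} is a clique of size 3, and the vertices of any clique must share a bag in every tree decomposition; so some bag has ≥ 3 vertices and tw(G) ≥ 2. Therefore the treewidth is 2.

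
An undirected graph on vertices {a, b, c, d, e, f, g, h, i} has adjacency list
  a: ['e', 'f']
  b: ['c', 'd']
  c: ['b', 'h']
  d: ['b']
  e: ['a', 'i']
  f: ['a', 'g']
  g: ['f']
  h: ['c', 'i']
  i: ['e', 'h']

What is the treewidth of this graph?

A width-1 tree decomposition is:
Bags: B1 = {f, g}  B2 = {a, f}  B3 = {a, e}  B4 = {e, i}  B5 = {h, i}  B6 = {c, h}  B7 = {b, c}  B8 = {b, d}
Tree: B1–B2, B2–B3, B3–B4, B4–B5, B5–B6, B6–B7, B7–B8
Every bag has size at most 2, so the width is 2 − 1 = 1 and tw(G) ≤ 1. Since G has at least one edge (e.g. g–f), it is not an edgeless graph, so tw(G) ≥ 1. Combining the bounds, tw(G) = 1.

1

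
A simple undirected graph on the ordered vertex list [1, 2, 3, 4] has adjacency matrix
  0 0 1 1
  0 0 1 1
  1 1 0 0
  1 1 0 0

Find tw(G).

2

A width-2 tree decomposition is:
Bags: B1 = {1, 3, 4}  B2 = {2, 3, 4}
Tree: B1–B2
The largest bag has 3 vertices, giving width 2; this decomposition certifies tw(G) ≤ 2. Since 4–1–3–2–4 is a cycle in G, G is not acyclic. Forests are exactly the graphs of treewidth ≤ 1, so tw(G) ≥ 2. Combining the bounds, tw(G) = 2.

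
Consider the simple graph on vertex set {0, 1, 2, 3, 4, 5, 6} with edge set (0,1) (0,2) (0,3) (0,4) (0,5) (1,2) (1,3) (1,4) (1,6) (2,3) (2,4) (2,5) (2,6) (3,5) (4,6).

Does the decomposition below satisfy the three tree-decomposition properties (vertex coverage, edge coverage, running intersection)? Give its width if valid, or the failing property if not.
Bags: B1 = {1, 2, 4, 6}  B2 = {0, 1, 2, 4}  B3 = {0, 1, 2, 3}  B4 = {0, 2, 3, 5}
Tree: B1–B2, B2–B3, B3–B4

Every vertex of G appears in some bag (union = {0, 1, 2, 3, 4, 5, 6}); every edge is covered by a bag; and for each vertex v the set of bags containing v is connected in the bag tree. The decomposition is therefore valid. The largest bag has 4 vertices, so the width is 3.

Yes; width 3.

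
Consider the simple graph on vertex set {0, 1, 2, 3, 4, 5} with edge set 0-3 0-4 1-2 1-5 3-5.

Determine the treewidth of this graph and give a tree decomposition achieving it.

Each bag holds 2 vertices, so the decomposition has width 1, which upper-bounds the treewidth. G has an edge, so its treewidth is at least 1. The upper and lower bounds meet at 1, so that is the treewidth.

Treewidth 1.
One optimal decomposition is:
Bags: B1 = {0, 4}  B2 = {0, 3}  B3 = {3, 5}  B4 = {1, 5}  B5 = {1, 2}
Tree: B1–B2, B2–B3, B3–B4, B4–B5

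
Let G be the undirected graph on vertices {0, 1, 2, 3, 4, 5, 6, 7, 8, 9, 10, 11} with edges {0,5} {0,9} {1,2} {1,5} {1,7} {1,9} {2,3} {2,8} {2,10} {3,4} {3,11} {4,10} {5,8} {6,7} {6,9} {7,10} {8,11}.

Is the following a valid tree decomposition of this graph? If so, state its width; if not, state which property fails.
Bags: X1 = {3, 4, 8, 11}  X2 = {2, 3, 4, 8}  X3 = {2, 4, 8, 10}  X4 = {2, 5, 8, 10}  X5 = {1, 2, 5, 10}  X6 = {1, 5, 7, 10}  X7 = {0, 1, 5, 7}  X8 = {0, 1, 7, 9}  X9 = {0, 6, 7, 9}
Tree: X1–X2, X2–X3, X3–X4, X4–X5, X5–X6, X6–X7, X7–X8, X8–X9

Vertex coverage: the bags together contain {0, 1, 2, 3, 4, 5, 6, 7, 8, 9, 10, 11}, the full vertex set. Edge coverage: each edge of G has both endpoints in at least one bag. Running intersection: for every vertex, the bags containing it form a connected subtree. All three properties hold, so this is a valid tree decomposition of width max|bag| − 1 = 3, and hence tw(G) ≤ 3.

Yes; width 3.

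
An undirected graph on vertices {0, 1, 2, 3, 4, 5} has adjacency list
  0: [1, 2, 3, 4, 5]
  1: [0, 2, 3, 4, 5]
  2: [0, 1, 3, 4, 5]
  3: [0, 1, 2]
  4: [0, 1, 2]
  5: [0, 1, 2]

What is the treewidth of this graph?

3

A width-3 tree decomposition is:
Bags: B1 = {0, 1, 2, 5}  B2 = {0, 1, 2, 4}  B3 = {0, 1, 2, 3}
Tree: B1–B2, B2–B3
Every bag has size at most 4, so the width is 4 − 1 = 3 and tw(G) ≤ 3. Conversely, {0, 1, 2, 3} is a clique of size 4, and the vertices of any clique must share a bag in every tree decomposition; so some bag has ≥ 4 vertices and tw(G) ≥ 3. Hence tw(G) = 3 exactly.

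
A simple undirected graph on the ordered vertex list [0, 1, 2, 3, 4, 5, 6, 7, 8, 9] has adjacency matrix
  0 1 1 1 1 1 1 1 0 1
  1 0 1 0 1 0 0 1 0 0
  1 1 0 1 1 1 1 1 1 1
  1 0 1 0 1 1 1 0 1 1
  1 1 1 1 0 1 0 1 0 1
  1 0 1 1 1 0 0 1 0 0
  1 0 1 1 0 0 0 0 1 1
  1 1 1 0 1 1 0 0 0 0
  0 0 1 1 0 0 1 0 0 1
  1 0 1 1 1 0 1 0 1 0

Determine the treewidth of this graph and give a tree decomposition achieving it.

Treewidth 4.
One optimal decomposition is:
Bags: B1 = {0, 2, 3, 4, 9}  B2 = {0, 2, 3, 4, 5}  B3 = {0, 2, 3, 6, 9}  B4 = {0, 2, 4, 5, 7}  B5 = {0, 1, 2, 4, 7}  B6 = {2, 3, 6, 8, 9}
Tree: B1–B2, B1–B3, B2–B4, B4–B5, B3–B6

The largest bag has 5 vertices, giving width 4; this decomposition certifies tw(G) ≤ 4. On the other hand G contains the 5-clique {0, 1, 2, 4, 7}. A clique must lie in a single bag of any decomposition, so no decomposition can have width below 4. Combining the bounds, tw(G) = 4.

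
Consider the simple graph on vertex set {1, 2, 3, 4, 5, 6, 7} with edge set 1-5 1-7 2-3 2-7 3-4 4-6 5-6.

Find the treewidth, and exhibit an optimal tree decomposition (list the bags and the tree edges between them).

The largest bag has 3 vertices, giving width 2; this decomposition certifies tw(G) ≤ 2. The edges 5–6–4–3–2–7–1–5 form a cycle, so G is not a tree and its treewidth is at least 2. Combining the bounds, tw(G) = 2.

Treewidth 2.
One optimal decomposition is:
Bags: B1 = {4, 5, 6}  B2 = {3, 4, 5}  B3 = {2, 3, 5}  B4 = {2, 5, 7}  B5 = {1, 5, 7}
Tree: B1–B2, B2–B3, B3–B4, B4–B5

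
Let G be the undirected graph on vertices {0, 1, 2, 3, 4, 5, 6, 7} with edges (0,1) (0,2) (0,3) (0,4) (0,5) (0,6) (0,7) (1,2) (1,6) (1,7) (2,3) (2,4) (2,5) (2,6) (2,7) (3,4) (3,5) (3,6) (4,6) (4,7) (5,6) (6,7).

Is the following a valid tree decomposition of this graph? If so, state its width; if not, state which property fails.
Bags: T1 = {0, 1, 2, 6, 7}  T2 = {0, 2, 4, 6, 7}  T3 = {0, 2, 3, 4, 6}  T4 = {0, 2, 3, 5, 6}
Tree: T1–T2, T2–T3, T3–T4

Checking the three conditions: (i) the bags cover all of {0, 1, 2, 3, 4, 5, 6, 7}; (ii) for each edge, some bag contains both endpoints; (iii) the bags containing any fixed vertex form a subtree. All hold, so the decomposition is valid with width 5 − 1 = 4.

Yes; width 4.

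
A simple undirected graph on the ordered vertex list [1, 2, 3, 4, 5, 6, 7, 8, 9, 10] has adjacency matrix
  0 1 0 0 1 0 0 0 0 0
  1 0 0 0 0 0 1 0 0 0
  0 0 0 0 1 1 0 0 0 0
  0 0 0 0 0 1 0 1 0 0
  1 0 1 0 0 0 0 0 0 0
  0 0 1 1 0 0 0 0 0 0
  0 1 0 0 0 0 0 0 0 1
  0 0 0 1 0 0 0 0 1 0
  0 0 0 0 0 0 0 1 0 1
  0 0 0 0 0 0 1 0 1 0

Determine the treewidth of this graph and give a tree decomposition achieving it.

Treewidth 2.
One such decomposition:
Bags: B1 = {1, 3, 5}  B2 = {1, 3, 6}  B3 = {1, 4, 6}  B4 = {1, 4, 8}  B5 = {1, 8, 9}  B6 = {1, 9, 10}  B7 = {1, 7, 10}  B8 = {1, 2, 7}
Tree: B1–B2, B2–B3, B3–B4, B4–B5, B5–B6, B6–B7, B7–B8

The largest bag has 3 vertices, giving width 2; this decomposition certifies tw(G) ≤ 2. Since 1–5–3–6–4–8–9–10–7–2–1 is a cycle in G, G is not acyclic. Forests are exactly the graphs of treewidth ≤ 1, so tw(G) ≥ 2. Therefore the treewidth is 2.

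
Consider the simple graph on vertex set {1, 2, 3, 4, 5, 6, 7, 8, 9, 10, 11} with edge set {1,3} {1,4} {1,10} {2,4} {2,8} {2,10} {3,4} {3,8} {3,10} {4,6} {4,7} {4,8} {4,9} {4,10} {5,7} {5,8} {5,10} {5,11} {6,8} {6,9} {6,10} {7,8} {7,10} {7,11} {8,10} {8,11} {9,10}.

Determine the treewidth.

3

A width-3 tree decomposition is:
Bags: B1 = {1, 3, 4, 10}  B2 = {3, 4, 8, 10}  B3 = {4, 7, 8, 10}  B4 = {4, 6, 8, 10}  B5 = {5, 7, 8, 10}  B6 = {5, 7, 8, 11}  B7 = {2, 4, 8, 10}  B8 = {4, 6, 9, 10}
Tree: B1–B2, B2–B3, B2–B4, B3–B5, B5–B6, B3–B7, B4–B8
Every bag has size at most 4, so the width is 4 − 1 = 3 and tw(G) ≤ 3. For the lower bound, the 4 vertices {2, 4, 8, 10} are pairwise adjacent, and any tree decomposition puts a clique entirely inside one bag — forcing width ≥ 3. Hence tw(G) = 3 exactly.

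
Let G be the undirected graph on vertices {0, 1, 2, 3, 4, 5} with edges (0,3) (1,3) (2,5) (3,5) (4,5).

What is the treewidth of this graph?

A width-1 tree decomposition is:
Bags: B1 = {2, 5}  B2 = {3, 5}  B3 = {0, 3}  B4 = {1, 3}  B5 = {4, 5}
Tree: B1–B2, B2–B3, B2–B4, B1–B5
The largest bag has 2 vertices, giving width 1; this decomposition certifies tw(G) ≤ 1. Any graph with an edge has treewidth ≥ 1, and G has the edge 5–2. Therefore the treewidth is 1.

1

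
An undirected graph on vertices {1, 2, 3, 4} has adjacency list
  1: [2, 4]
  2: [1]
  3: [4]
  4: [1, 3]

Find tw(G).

A width-1 tree decomposition is:
Bags: B1 = {1, 2}  B2 = {1, 4}  B3 = {3, 4}
Tree: B1–B2, B2–B3
The largest bag has 2 vertices, giving width 1; this decomposition certifies tw(G) ≤ 1. Since G has at least one edge (e.g. 2–1), it is not an edgeless graph, so tw(G) ≥ 1. Combining the bounds, tw(G) = 1.

1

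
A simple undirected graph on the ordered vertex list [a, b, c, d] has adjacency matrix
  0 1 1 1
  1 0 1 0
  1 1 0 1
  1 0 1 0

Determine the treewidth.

A width-2 tree decomposition is:
Bags: B1 = {a, b, c}  B2 = {a, c, d}
Tree: B1–B2
The largest bag has 3 vertices, giving width 2; this decomposition certifies tw(G) ≤ 2. For the lower bound, the 3 vertices {a, c, d} are pairwise adjacent, and any tree decomposition puts a clique entirely inside one bag — forcing width ≥ 2. Combining the bounds, tw(G) = 2.

2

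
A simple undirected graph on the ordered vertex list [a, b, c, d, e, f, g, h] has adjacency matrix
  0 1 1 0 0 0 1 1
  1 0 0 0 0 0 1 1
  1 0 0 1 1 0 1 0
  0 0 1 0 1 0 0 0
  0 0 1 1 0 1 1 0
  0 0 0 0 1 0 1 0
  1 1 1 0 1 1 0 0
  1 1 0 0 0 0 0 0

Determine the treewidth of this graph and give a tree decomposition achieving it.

Treewidth 2.
One optimal decomposition is:
Bags: B1 = {a, c, g}  B2 = {c, e, g}  B3 = {a, b, g}  B4 = {e, f, g}  B5 = {a, b, h}  B6 = {c, d, e}
Tree: B1–B2, B1–B3, B2–B4, B3–B5, B2–B6

The largest bag has 3 vertices, giving width 2; this decomposition certifies tw(G) ≤ 2. Conversely, {c, d, e} is a clique of size 3, and the vertices of any clique must share a bag in every tree decomposition; so some bag has ≥ 3 vertices and tw(G) ≥ 2. Combining the bounds, tw(G) = 2.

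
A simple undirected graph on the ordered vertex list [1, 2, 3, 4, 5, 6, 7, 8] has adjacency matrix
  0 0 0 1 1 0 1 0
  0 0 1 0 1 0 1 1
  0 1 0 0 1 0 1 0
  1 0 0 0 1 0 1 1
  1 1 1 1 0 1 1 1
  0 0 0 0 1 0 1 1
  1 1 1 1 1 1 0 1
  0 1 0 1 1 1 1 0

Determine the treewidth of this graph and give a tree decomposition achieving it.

Treewidth 3.
One optimal decomposition is:
Bags: B1 = {2, 3, 5, 7}  B2 = {2, 5, 7, 8}  B3 = {5, 6, 7, 8}  B4 = {4, 5, 7, 8}  B5 = {1, 4, 5, 7}
Tree: B1–B2, B2–B3, B2–B4, B4–B5

Each bag holds 4 vertices, so the decomposition has width 3, which upper-bounds the treewidth. Conversely, {2, 5, 7, 8} is a clique of size 4, and the vertices of any clique must share a bag in every tree decomposition; so some bag has ≥ 4 vertices and tw(G) ≥ 3. Hence tw(G) = 3 exactly.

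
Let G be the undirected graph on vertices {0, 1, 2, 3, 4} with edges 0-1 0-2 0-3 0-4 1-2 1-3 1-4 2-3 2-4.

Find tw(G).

3

A width-3 tree decomposition is:
Bags: B1 = {0, 1, 2, 4}  B2 = {0, 1, 2, 3}
Tree: B1–B2
Each bag holds 4 vertices, so the decomposition has width 3, which upper-bounds the treewidth. For the lower bound, the 4 vertices {0, 1, 2, 3} are pairwise adjacent, and any tree decomposition puts a clique entirely inside one bag — forcing width ≥ 3. Therefore the treewidth is 3.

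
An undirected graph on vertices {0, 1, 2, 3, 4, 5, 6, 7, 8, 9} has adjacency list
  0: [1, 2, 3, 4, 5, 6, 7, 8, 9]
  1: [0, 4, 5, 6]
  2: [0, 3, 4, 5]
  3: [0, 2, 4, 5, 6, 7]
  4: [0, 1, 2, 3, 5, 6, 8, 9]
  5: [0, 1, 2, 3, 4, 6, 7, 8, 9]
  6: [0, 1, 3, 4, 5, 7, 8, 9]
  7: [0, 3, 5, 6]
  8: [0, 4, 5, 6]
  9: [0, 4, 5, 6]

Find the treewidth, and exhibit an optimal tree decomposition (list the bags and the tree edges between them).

Treewidth 4.
One such decomposition:
Bags: B1 = {0, 3, 4, 5, 6}  B2 = {0, 3, 5, 6, 7}  B3 = {0, 1, 4, 5, 6}  B4 = {0, 2, 3, 4, 5}  B5 = {0, 4, 5, 6, 8}  B6 = {0, 4, 5, 6, 9}
Tree: B1–B2, B1–B3, B1–B4, B3–B5, B3–B6

Every bag has size at most 5, so the width is 5 − 1 = 4 and tw(G) ≤ 4. For the lower bound, the 5 vertices {0, 2, 3, 4, 5} are pairwise adjacent, and any tree decomposition puts a clique entirely inside one bag — forcing width ≥ 4. Combining the bounds, tw(G) = 4.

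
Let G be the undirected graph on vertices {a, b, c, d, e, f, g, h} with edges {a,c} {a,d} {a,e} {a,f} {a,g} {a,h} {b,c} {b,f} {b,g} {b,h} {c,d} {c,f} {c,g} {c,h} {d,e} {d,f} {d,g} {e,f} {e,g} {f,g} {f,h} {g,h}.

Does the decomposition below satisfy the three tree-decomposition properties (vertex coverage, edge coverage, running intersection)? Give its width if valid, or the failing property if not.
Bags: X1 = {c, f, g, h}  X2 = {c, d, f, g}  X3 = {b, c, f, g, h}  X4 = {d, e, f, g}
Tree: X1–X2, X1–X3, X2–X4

No — vertex a appears in no bag.

A tree decomposition must satisfy three properties: every vertex lies in some bag; for every edge, both endpoints lie together in some bag; and for every vertex, the bags containing it form a connected subtree. Here vertex a appears in no bag, so the decomposition is invalid.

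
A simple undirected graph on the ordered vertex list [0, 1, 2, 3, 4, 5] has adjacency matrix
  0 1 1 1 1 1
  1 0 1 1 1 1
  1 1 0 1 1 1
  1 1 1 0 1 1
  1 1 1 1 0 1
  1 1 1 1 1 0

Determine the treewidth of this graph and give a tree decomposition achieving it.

Treewidth 5.
One optimal decomposition is:
Bags: B1 = {0, 1, 2, 3, 4, 5}
Tree: (single bag)

With just one bag of size 6, the width is 6 − 1 = 5, so tw(G) ≤ 5. Conversely, {0, 1, 2, 3, 4, 5} is a clique of size 6, and the vertices of any clique must share a bag in every tree decomposition; so some bag has ≥ 6 vertices and tw(G) ≥ 5. Therefore the treewidth is 5.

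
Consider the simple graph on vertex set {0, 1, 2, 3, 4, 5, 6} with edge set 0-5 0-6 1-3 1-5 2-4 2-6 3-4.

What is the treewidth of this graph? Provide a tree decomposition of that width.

Treewidth 2.
One such decomposition:
Bags: B1 = {0, 1, 5}  B2 = {0, 1, 6}  B3 = {1, 2, 6}  B4 = {1, 2, 4}  B5 = {1, 3, 4}
Tree: B1–B2, B2–B3, B3–B4, B4–B5

Every bag has size at most 3, so the width is 3 − 1 = 2 and tw(G) ≤ 2. Since 1–5–0–6–2–4–3–1 is a cycle in G, G is not acyclic. Forests are exactly the graphs of treewidth ≤ 1, so tw(G) ≥ 2. The upper and lower bounds meet at 2, so that is the treewidth.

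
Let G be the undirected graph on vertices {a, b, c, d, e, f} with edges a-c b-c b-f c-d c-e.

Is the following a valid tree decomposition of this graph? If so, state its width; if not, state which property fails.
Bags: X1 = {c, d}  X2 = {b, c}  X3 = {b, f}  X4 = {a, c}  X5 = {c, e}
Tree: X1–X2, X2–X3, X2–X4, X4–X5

Checking the three conditions: (i) the bags cover all of {a, b, c, d, e, f}; (ii) for each edge, some bag contains both endpoints; (iii) the bags containing any fixed vertex form a subtree. All hold, so the decomposition is valid with width 2 − 1 = 1.

Yes; width 1.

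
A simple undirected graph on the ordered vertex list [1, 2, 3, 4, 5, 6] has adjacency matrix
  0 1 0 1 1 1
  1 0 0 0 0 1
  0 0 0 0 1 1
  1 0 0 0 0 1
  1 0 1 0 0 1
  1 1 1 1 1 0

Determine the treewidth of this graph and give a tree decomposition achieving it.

The largest bag has 3 vertices, giving width 2; this decomposition certifies tw(G) ≤ 2. On the other hand G contains the 3-clique {1, 2, 6}. A clique must lie in a single bag of any decomposition, so no decomposition can have width below 2. Combining the bounds, tw(G) = 2.

Treewidth 2.
One optimal decomposition is:
Bags: B1 = {1, 2, 6}  B2 = {1, 4, 6}  B3 = {1, 5, 6}  B4 = {3, 5, 6}
Tree: B1–B2, B2–B3, B3–B4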